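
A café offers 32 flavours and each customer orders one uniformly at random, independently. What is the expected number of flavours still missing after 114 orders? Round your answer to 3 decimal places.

0.858

For each flavour, P(unseen after 114) = (31/32)^114 = 0.0268.
By linearity of expectation, E[unseen] = 32·(31/32)^114 = 0.8576.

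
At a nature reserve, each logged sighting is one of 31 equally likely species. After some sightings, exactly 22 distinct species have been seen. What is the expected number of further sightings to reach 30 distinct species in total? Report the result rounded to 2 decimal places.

From k distinct to k+1 distinct takes on average 31/(31-k) sightings.
Sum over k = 22,...,29: E = 31/9 + 31/8 + 31/7 + ... + 31/3 + 31/2 = 56.698.

56.70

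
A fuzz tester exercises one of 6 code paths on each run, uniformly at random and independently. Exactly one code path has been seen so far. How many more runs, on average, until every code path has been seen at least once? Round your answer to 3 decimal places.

The wait to go from k to k+1 distinct code paths is geometric with mean 6/(6-k).
Sum over k = 1,...,5: E = 6/5 + 6/4 + 6/3 + 6/2 + 6/1 = 13.7000.

13.700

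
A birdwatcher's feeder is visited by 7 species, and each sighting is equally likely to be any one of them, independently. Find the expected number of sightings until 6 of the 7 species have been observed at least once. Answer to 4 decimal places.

11.1500

With k distinct species already seen, the next new one arrives after an expected 7/(7-k) sightings.
Sum over k = 0,...,5: E = 7/7 + 7/6 + 7/5 + 7/4 + 7/3 + 7/2 = 11.15000.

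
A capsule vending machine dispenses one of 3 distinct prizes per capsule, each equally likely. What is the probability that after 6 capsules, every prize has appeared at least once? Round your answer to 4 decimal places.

0.7407

Let A_i be the event that prize i is missing after 6 capsules. By inclusion–exclusion on the A_i,
P(all seen) = Σ_{j=0}^{3} (-1)^j C(3,j)((3-j)/3)^6
= 1.00000 - 0.26337 + 0.00412 - 0.00000
= 0.74074.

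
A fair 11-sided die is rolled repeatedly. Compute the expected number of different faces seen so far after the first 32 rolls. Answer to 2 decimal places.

For each face, P(seen in 32 rolls) = 1 - (10/11)^32 = 0.953.
By linearity of expectation, E[distinct seen] = 11·(1 - (10/11)^32) = 10.479.

10.48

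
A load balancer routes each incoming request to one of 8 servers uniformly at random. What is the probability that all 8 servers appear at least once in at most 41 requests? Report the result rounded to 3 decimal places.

0.967

Let A_i be the event that server i is missing after 41 requests. By inclusion–exclusion on the A_i,
P(all seen) = Σ_{j=0}^{8} (-1)^j C(8,j)((8-j)/8)^41
= 1.0000 - 0.0335 + 0.0002 - 0.0000 + 0.0000 - 0.0000 + 0.0000 - 0.0000 + 0.0000
= 0.9667.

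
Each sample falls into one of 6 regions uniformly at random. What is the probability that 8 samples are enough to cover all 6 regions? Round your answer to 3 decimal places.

0.114

Let A_i be the event that region i is missing after 8 samples. By inclusion–exclusion on the A_i,
P(all seen) = Σ_{j=0}^{6} (-1)^j C(6,j)((6-j)/6)^8
= 1.0000 - 1.3954 + 0.5853 - 0.0781 + 0.0023 - 0.0000 + 0.0000
= 0.1140.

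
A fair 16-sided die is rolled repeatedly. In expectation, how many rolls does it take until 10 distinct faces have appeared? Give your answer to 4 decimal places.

14.8917

With k distinct faces already seen, the next new one arrives after an expected 16/(16-k) rolls.
Sum over k = 0,...,9: E = 16/16 + 16/15 + 16/14 + ... + 16/8 + 16/7 = 14.89166.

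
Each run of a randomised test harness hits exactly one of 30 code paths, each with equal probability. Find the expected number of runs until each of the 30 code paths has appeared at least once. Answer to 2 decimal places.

Split into phases: going from k distinct to k+1 distinct takes on average 30/(30-k) runs.
E[T] = 30/30 + 30/29 + 30/28 + ... + 30/2 + 30/1 = 30·H_{30}.
H_{30} = 3.995, so E[T] = 119.850.

119.85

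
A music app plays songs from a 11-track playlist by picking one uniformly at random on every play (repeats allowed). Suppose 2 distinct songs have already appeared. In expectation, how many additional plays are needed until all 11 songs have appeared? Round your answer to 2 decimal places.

With k distinct songs already seen, the next new one takes an expected 11/(11-k) plays.
Sum over k = 2,...,10: E = 11/9 + 11/8 + 11/7 + ... + 11/2 + 11/1 = 31.119.

31.12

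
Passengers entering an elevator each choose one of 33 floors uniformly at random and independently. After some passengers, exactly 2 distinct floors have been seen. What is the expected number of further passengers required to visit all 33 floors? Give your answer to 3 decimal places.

132.899

With k distinct floors already seen, the next new one takes an expected 33/(33-k) passengers.
Sum over k = 2,...,32: E = 33/31 + 33/30 + 33/29 + ... + 33/2 + 33/1 = 132.8991.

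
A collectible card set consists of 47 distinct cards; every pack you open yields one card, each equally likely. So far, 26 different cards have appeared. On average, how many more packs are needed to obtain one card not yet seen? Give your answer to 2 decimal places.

Each pack yields a new card with probability (47-26)/47 = 21/47, so the wait is geometric with mean 47/21.
E = 47/21 = 2.238.

2.24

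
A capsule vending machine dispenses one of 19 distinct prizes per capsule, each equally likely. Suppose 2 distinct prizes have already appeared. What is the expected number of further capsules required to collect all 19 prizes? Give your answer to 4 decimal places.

65.3515

With k distinct prizes already seen, the next new one takes an expected 19/(19-k) capsules.
Sum over k = 2,...,18: E = 19/17 + 19/16 + 19/15 + ... + 19/2 + 19/1 = 65.35150.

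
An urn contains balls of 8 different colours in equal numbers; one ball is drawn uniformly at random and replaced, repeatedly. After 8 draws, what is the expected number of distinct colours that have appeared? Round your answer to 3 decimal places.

5.251

For each colour, P(seen in 8 draws) = 1 - (7/8)^8 = 0.6564.
By linearity of expectation, E[distinct seen] = 8·(1 - (7/8)^8) = 5.2511.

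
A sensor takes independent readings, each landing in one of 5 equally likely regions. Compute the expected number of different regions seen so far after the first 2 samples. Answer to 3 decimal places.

For each region, P(seen in 2 samples) = 1 - (4/5)^2 = 0.3600.
By linearity of expectation, E[distinct seen] = 5·(1 - (4/5)^2) = 1.8000.

1.800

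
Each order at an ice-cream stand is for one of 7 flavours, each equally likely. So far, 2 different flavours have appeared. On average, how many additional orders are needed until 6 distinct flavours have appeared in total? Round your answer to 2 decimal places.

8.98

The wait to go from k to k+1 distinct flavours is geometric with mean 7/(7-k).
Sum over k = 2,...,5: E = 7/5 + 7/4 + 7/3 + 7/2 = 8.983.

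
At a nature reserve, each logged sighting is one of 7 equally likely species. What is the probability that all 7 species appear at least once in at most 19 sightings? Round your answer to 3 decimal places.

0.660

By inclusion–exclusion over which species are missing,
P(all seen) = Σ_{j=0}^{7} (-1)^j C(7,j)((7-j)/7)^19
= 1.0000 - 0.3742 + 0.0351 - 0.0008 + 0.0000 - 0.0000 + 0.0000 - 0.0000
= 0.6601.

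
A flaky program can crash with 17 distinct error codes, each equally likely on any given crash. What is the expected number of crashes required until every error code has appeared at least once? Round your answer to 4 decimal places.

Split into phases: going from k distinct to k+1 distinct takes on average 17/(17-k) crashes.
E[T] = 17/17 + 17/16 + 17/15 + ... + 17/2 + 17/1 = 17·H_{17}.
H_{17} = 3.43955, so E[T] = 58.47239.

58.4724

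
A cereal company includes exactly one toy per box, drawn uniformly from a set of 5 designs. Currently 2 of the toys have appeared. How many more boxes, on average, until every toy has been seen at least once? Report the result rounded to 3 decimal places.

With k distinct toys already seen, the next new one takes an expected 5/(5-k) boxes.
Sum over k = 2,...,4: E = 5/3 + 5/2 + 5/1 = 9.1667.

9.167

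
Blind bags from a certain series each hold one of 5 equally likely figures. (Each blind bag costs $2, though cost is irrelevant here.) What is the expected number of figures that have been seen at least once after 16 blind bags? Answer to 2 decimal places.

For each figure, P(seen in 16 blind bags) = 1 - (4/5)^16 = 0.972.
By linearity of expectation, E[distinct seen] = 5·(1 - (4/5)^16) = 4.859.

4.86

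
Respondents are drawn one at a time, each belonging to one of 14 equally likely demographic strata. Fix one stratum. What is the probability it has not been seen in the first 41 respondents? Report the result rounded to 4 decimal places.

On each respondent the fixed stratum fails to appear with probability 13/14.
P(still missing after 41) = (13/14)^41 = 0.04791.

0.0479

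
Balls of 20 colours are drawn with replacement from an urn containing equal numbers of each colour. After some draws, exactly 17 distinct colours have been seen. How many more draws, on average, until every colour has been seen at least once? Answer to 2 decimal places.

36.67

With k distinct colours already seen, the next new one takes an expected 20/(20-k) draws.
Sum over k = 17,...,19: E = 20/3 + 20/2 + 20/1 = 36.667.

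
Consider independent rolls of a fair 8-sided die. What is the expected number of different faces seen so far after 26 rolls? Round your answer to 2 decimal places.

7.75

For each face, P(seen in 26 rolls) = 1 - (7/8)^26 = 0.969.
By linearity of expectation, E[distinct seen] = 8·(1 - (7/8)^26) = 7.752.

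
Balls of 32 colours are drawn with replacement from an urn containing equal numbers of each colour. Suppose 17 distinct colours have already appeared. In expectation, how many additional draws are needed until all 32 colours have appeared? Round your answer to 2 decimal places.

106.18

With k distinct colours already seen, the next new one takes an expected 32/(32-k) draws.
Sum over k = 17,...,31: E = 32/15 + 32/14 + 32/13 + ... + 32/2 + 32/1 = 106.183.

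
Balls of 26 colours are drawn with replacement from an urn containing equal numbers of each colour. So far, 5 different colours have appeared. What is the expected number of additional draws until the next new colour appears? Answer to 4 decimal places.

The number of draws until the next new colour is geometric with success probability 21/26, so its mean is 26/21.
E = 26/21 = 1.23810.

1.2381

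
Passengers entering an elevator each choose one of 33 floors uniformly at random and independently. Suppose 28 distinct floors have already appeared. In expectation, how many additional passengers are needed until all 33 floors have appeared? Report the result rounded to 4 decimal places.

75.3500

From k distinct to k+1 distinct takes on average 33/(33-k) passengers.
Sum over k = 28,...,32: E = 33/5 + 33/4 + 33/3 + 33/2 + 33/1 = 75.35000.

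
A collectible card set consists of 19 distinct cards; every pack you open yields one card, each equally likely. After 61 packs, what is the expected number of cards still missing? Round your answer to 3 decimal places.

For each card, P(unseen after 61) = (18/19)^61 = 0.0370.
By linearity of expectation, E[unseen] = 19·(18/19)^61 = 0.7021.

0.702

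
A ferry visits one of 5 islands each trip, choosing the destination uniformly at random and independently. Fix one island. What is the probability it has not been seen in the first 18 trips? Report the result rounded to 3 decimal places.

0.018

On each trip the fixed island fails to appear with probability 4/5.
P(still missing after 18) = (4/5)^18 = 0.0180.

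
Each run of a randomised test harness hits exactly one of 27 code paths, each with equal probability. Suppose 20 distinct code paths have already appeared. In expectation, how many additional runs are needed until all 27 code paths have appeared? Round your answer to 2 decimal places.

The wait to go from k to k+1 distinct code paths is geometric with mean 27/(27-k).
Sum over k = 20,...,26: E = 27/7 + 27/6 + 27/5 + ... + 27/2 + 27/1 = 70.007.

70.01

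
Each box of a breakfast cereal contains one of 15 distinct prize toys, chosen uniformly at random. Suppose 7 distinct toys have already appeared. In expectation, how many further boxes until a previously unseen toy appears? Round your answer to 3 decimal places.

The number of boxes until the next new toy is geometric with success probability 8/15, so its mean is 15/8.
E = 15/8 = 1.8750.

1.875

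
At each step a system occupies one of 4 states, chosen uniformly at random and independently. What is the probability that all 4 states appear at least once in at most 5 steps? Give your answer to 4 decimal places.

0.2344

By inclusion–exclusion over which states are missing,
P(all seen) = Σ_{j=0}^{4} (-1)^j C(4,j)((4-j)/4)^5
= 1.00000 - 0.94922 + 0.18750 - 0.00391 + 0.00000
= 0.23438.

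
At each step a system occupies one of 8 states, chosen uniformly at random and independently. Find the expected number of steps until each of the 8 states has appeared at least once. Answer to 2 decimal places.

After k distinct states have appeared, the next step gives a new one with probability (8-k)/8, so the expected wait for the (k+1)-th is 8/(8-k).
E[T] = 8/8 + 8/7 + 8/6 + ... + 8/2 + 8/1 = 8·H_{8}.
H_{8} = 2.718, so E[T] = 21.743.

21.74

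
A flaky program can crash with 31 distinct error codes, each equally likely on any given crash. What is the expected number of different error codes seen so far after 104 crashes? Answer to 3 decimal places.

For each error code, P(seen in 104 crashes) = 1 - (30/31)^104 = 0.9670.
By linearity of expectation, E[distinct seen] = 31·(1 - (30/31)^104) = 29.9759.

29.976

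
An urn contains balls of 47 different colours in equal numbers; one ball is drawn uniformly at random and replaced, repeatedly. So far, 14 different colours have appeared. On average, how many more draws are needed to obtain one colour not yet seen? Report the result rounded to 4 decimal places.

The number of draws until the next new colour is geometric with success probability 33/47, so its mean is 47/33.
E = 47/33 = 1.42424.

1.4242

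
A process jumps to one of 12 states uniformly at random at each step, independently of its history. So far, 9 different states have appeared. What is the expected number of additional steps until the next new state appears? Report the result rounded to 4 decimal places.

4.0000

The number of steps until the next new state is geometric with success probability 3/12, so its mean is 12/3.
E = 12/3 = 4.00000.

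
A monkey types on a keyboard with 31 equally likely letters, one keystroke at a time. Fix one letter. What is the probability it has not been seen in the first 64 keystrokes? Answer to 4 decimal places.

Each keystroke misses the fixed letter with probability (31-1)/31 = 30/31, independently.
P(still missing after 64) = (30/31)^64 = 0.12263.

0.1226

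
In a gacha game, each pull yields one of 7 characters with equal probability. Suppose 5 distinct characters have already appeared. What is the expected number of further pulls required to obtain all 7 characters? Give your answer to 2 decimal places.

10.50

With k distinct characters already seen, the next new one takes an expected 7/(7-k) pulls.
Sum over k = 5,...,6: E = 7/2 + 7/1 = 10.500.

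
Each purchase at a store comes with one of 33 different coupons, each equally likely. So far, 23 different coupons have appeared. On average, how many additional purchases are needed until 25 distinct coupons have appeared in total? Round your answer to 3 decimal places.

6.967

From k distinct to k+1 distinct takes on average 33/(33-k) purchases.
Sum over k = 23,...,24: E = 33/10 + 33/9 = 6.9667.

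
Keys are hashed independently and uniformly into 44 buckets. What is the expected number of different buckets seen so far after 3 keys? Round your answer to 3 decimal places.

2.932

For each bucket, P(seen in 3 keys) = 1 - (43/44)^3 = 0.0666.
By linearity of expectation, E[distinct seen] = 44·(1 - (43/44)^3) = 2.9323.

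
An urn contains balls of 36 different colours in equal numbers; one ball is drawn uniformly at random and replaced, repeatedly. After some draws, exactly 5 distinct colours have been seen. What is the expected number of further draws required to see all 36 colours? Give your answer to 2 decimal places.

144.98

From k distinct to k+1 distinct takes on average 36/(36-k) draws.
Sum over k = 5,...,35: E = 36/31 + 36/30 + 36/29 + ... + 36/2 + 36/1 = 144.981.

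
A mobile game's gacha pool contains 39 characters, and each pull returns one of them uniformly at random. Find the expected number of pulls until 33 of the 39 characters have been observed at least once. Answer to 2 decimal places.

Going from k to k+1 distinct takes a geometric number of pulls with mean 39/(39-k).
Sum over k = 0,...,32: E = 39/39 + 39/38 + 39/37 + ... + 39/8 + 39/7 = 70.338.

70.34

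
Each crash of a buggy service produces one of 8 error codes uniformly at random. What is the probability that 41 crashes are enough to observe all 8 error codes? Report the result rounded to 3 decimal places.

Let A_i be the event that error code i is missing after 41 crashes. By inclusion–exclusion on the A_i,
P(all seen) = Σ_{j=0}^{8} (-1)^j C(8,j)((8-j)/8)^41
= 1.0000 - 0.0335 + 0.0002 - 0.0000 + 0.0000 - 0.0000 + 0.0000 - 0.0000 + 0.0000
= 0.9667.

0.967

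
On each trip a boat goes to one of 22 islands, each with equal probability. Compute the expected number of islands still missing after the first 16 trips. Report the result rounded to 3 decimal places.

For each island, P(unseen after 16) = (21/22)^16 = 0.4751.
By linearity of expectation, E[unseen] = 22·(21/22)^16 = 10.4513.

10.451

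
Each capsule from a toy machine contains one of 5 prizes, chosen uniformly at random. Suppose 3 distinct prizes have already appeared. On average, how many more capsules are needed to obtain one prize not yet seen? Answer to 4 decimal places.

2.5000

The number of capsules until the next new prize is geometric with success probability 2/5, so its mean is 5/2.
E = 5/2 = 2.50000.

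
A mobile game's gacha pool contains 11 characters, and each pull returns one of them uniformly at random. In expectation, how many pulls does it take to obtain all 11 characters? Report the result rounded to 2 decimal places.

Split into phases: going from k distinct to k+1 distinct takes on average 11/(11-k) pulls.
E[T] = 11/11 + 11/10 + 11/9 + ... + 11/2 + 11/1 = 11·H_{11}.
H_{11} = 3.020, so E[T] = 33.219.

33.22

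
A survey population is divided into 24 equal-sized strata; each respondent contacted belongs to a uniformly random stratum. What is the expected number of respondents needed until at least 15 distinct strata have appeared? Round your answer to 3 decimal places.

22.728

Going from k to k+1 distinct takes a geometric number of respondents with mean 24/(24-k).
Sum over k = 0,...,14: E = 24/24 + 24/23 + 24/22 + ... + 24/11 + 24/10 = 22.7278.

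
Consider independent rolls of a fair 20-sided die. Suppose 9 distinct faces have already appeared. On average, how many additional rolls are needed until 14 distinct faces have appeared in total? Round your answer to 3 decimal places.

11.398

The wait to go from k to k+1 distinct faces is geometric with mean 20/(20-k).
Sum over k = 9,...,13: E = 20/11 + 20/10 + 20/9 + 20/8 + 20/7 = 11.3975.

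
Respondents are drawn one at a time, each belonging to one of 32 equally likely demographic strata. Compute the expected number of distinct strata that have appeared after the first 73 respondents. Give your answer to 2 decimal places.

28.85

For each stratum, P(seen in 73 respondents) = 1 - (31/32)^73 = 0.901.
By linearity of expectation, E[distinct seen] = 32·(1 - (31/32)^73) = 28.848.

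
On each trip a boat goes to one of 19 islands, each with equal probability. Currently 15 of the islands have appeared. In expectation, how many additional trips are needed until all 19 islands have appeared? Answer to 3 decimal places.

39.583

With k distinct islands already seen, the next new one takes an expected 19/(19-k) trips.
Sum over k = 15,...,18: E = 19/4 + 19/3 + 19/2 + 19/1 = 39.5833.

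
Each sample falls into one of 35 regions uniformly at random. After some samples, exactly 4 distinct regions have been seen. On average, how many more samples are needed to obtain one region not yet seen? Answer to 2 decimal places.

1.13

Each sample yields a new region with probability (35-4)/35 = 31/35, so the wait is geometric with mean 35/31.
E = 35/31 = 1.129.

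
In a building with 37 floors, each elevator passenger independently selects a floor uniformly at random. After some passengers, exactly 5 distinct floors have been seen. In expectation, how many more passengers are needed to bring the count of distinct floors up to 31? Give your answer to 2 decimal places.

The wait to go from k to k+1 distinct floors is geometric with mean 37/(37-k).
Sum over k = 5,...,30: E = 37/32 + 37/31 + 37/30 + ... + 37/8 + 37/7 = 59.514.

59.51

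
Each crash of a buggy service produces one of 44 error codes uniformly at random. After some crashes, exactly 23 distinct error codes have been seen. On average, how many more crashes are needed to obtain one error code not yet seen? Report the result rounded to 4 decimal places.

2.0952

Each crash yields a new error code with probability (44-23)/44 = 21/44, so the wait is geometric with mean 44/21.
E = 44/21 = 2.09524.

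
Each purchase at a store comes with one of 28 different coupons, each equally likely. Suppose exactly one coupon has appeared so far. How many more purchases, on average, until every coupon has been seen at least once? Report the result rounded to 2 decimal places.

108.96

With k distinct coupons already seen, the next new one takes an expected 28/(28-k) purchases.
Sum over k = 1,...,27: E = 28/27 + 28/26 + 28/25 + ... + 28/2 + 28/1 = 108.961.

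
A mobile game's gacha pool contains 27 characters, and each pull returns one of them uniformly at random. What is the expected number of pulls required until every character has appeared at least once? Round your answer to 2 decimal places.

105.07

The wait to go from k to k+1 distinct characters is geometric with mean 27/(27-k).
E[T] = 27/27 + 27/26 + 27/25 + ... + 27/2 + 27/1 = 27·H_{27}.
H_{27} = 3.891, so E[T] = 105.069.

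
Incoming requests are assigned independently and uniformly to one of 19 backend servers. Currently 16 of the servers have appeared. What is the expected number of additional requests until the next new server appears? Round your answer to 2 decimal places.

The number of requests until the next new server is geometric with success probability 3/19, so its mean is 19/3.
E = 19/3 = 6.333.

6.33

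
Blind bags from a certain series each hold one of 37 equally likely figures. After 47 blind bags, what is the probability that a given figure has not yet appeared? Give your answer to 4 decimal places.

Each blind bag misses the fixed figure with probability (37-1)/37 = 36/37, independently.
P(still missing after 47) = (36/37)^47 = 0.27589.

0.2759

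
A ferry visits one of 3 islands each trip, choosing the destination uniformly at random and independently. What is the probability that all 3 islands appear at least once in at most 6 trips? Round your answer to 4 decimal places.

Let A_i be the event that island i is missing after 6 trips. By inclusion–exclusion on the A_i,
P(all seen) = Σ_{j=0}^{3} (-1)^j C(3,j)((3-j)/3)^6
= 1.00000 - 0.26337 + 0.00412 - 0.00000
= 0.74074.

0.7407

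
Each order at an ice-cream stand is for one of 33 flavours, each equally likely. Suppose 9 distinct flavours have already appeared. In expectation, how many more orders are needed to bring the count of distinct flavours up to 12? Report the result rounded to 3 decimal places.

4.310

With k distinct flavours already seen, the next new one takes an expected 33/(33-k) orders.
Sum over k = 9,...,11: E = 33/24 + 33/23 + 33/22 = 4.3098.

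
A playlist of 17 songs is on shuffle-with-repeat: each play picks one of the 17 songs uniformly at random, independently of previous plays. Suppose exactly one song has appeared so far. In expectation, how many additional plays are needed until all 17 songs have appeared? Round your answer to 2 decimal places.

The wait to go from k to k+1 distinct songs is geometric with mean 17/(17-k).
Sum over k = 1,...,16: E = 17/16 + 17/15 + 17/14 + ... + 17/2 + 17/1 = 57.472.

57.47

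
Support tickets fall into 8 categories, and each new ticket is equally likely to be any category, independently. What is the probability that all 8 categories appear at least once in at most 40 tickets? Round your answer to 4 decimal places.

By inclusion–exclusion over which categories are missing,
P(all seen) = Σ_{j=0}^{8} (-1)^j C(8,j)((8-j)/8)^40
= 1.00000 - 0.03832 + 0.00028 - 0.00000 + 0.00000 - 0.00000 + 0.00000 - 0.00000 + 0.00000
= 0.96196.

0.9620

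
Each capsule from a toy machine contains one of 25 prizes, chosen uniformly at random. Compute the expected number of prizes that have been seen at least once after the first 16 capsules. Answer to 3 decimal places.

For each prize, P(seen in 16 capsules) = 1 - (24/25)^16 = 0.4796.
By linearity of expectation, E[distinct seen] = 25·(1 - (24/25)^16) = 11.9899.

11.990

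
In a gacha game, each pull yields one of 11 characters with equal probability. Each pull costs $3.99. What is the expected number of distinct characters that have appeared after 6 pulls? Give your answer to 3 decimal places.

For each character, P(seen in 6 pulls) = 1 - (10/11)^6 = 0.4355.
By linearity of expectation, E[distinct seen] = 11·(1 - (10/11)^6) = 4.7908.

4.791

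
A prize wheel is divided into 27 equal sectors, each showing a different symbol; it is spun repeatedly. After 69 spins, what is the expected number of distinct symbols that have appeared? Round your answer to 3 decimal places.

25.003

For each symbol, P(seen in 69 spins) = 1 - (26/27)^69 = 0.9260.
By linearity of expectation, E[distinct seen] = 27·(1 - (26/27)^69) = 25.0028.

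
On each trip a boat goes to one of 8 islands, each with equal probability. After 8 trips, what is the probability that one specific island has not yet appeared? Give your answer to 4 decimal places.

Each trip misses the fixed island with probability (8-1)/8 = 7/8, independently.
P(still missing after 8) = (7/8)^8 = 0.34361.

0.3436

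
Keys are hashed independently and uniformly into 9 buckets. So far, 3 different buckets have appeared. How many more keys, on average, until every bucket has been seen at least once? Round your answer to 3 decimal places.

The wait to go from k to k+1 distinct buckets is geometric with mean 9/(9-k).
Sum over k = 3,...,8: E = 9/6 + 9/5 + 9/4 + 9/3 + 9/2 + 9/1 = 22.0500.

22.050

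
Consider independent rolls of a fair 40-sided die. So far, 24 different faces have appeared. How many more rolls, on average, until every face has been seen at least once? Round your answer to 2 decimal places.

135.23

With k distinct faces already seen, the next new one takes an expected 40/(40-k) rolls.
Sum over k = 24,...,39: E = 40/16 + 40/15 + 40/14 + ... + 40/2 + 40/1 = 135.229.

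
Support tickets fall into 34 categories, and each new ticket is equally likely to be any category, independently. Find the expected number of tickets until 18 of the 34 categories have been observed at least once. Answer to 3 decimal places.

Going from k to k+1 distinct takes a geometric number of tickets with mean 34/(34-k).
Sum over k = 0,...,17: E = 34/34 + 34/33 + 34/32 + ... + 34/18 + 34/17 = 25.0744.

25.074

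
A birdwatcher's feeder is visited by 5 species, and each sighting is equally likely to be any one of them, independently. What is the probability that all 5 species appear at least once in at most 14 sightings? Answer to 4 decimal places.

0.7879

Let A_i be the event that species i is missing after 14 sightings. By inclusion–exclusion on the A_i,
P(all seen) = Σ_{j=0}^{5} (-1)^j C(5,j)((5-j)/5)^14
= 1.00000 - 0.21990 + 0.00784 - 0.00003 + 0.00000 - 0.00000
= 0.78791.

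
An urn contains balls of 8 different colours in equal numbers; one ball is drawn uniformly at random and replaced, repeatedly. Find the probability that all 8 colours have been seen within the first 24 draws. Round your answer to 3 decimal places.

0.703

By inclusion–exclusion over which colours are missing,
P(all seen) = Σ_{j=0}^{8} (-1)^j C(8,j)((8-j)/8)^24
= 1.0000 - 0.3246 + 0.0281 - 0.0007 + 0.0000 - 0.0000 + 0.0000 - 0.0000 + 0.0000
= 0.7028.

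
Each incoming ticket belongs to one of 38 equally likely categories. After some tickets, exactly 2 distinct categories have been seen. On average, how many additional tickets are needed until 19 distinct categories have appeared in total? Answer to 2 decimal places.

With k distinct categories already seen, the next new one takes an expected 38/(38-k) tickets.
Sum over k = 2,...,18: E = 38/36 + 38/35 + 38/34 + ... + 38/21 + 38/20 = 23.819.

23.82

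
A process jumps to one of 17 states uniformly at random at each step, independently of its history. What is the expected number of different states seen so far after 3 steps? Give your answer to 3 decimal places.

For each state, P(seen in 3 steps) = 1 - (16/17)^3 = 0.1663.
By linearity of expectation, E[distinct seen] = 17·(1 - (16/17)^3) = 2.8270.

2.827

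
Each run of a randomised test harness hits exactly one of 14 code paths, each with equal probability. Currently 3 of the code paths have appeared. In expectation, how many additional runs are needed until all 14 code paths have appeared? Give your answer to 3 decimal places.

42.278

The wait to go from k to k+1 distinct code paths is geometric with mean 14/(14-k).
Sum over k = 3,...,13: E = 14/11 + 14/10 + 14/9 + ... + 14/2 + 14/1 = 42.2783.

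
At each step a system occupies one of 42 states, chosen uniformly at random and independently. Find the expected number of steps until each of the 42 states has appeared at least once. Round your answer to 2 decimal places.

After k distinct states have appeared, the next step gives a new one with probability (42-k)/42, so the expected wait for the (k+1)-th is 42/(42-k).
E[T] = 42/42 + 42/41 + 42/40 + ... + 42/2 + 42/1 = 42·H_{42}.
H_{42} = 4.327, so E[T] = 181.723.

181.72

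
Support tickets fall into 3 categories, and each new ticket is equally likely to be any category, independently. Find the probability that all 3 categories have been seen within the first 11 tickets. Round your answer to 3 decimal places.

Let A_i be the event that category i is missing after 11 tickets. By inclusion–exclusion on the A_i,
P(all seen) = Σ_{j=0}^{3} (-1)^j C(3,j)((3-j)/3)^11
= 1.0000 - 0.0347 + 0.0000 - 0.0000
= 0.9653.

0.965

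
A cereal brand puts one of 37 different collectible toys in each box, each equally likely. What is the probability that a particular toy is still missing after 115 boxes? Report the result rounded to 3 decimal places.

On each box the fixed toy fails to appear with probability 36/37.
P(still missing after 115) = (36/37)^115 = 0.0428.

0.043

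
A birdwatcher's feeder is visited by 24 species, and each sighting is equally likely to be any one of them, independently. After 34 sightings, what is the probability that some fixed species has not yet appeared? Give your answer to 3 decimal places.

0.235

Each sighting misses the fixed species with probability (24-1)/24 = 23/24, independently.
P(still missing after 34) = (23/24)^34 = 0.2353.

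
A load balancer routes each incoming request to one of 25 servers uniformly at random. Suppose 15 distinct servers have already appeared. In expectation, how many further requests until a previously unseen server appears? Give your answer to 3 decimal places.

2.500

The number of requests until the next new server is geometric with success probability 10/25, so its mean is 25/10.
E = 25/10 = 2.5000.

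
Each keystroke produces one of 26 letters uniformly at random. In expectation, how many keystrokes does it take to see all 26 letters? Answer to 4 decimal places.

After k distinct letters have appeared, the next keystroke gives a new one with probability (26-k)/26, so the expected wait for the (k+1)-th is 26/(26-k).
E[T] = 26/26 + 26/25 + 26/24 + ... + 26/2 + 26/1 = 26·H_{26}.
H_{26} = 3.85442, so E[T] = 100.21491.

100.2149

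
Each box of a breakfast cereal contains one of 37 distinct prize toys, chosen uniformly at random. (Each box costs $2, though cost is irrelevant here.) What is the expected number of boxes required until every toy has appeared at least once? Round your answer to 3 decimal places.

After k distinct toys have appeared, the next box gives a new one with probability (37-k)/37, so the expected wait for the (k+1)-th is 37/(37-k).
E[T] = 37/37 + 37/36 + 37/35 + ... + 37/2 + 37/1 = 37·H_{37}.
H_{37} = 4.2016, so E[T] = 155.4587.

155.459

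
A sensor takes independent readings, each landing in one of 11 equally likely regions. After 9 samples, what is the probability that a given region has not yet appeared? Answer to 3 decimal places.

On each sample the fixed region fails to appear with probability 10/11.
P(still missing after 9) = (10/11)^9 = 0.4241.

0.424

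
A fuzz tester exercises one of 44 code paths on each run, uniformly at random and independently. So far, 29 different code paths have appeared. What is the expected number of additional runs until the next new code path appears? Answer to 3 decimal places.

2.933

The number of runs until the next new code path is geometric with success probability 15/44, so its mean is 44/15.
E = 44/15 = 2.9333.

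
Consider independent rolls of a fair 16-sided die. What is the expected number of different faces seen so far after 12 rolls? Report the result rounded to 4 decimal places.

For each face, P(seen in 12 rolls) = 1 - (15/16)^12 = 0.53905.
By linearity of expectation, E[distinct seen] = 16·(1 - (15/16)^12) = 8.62477.

8.6248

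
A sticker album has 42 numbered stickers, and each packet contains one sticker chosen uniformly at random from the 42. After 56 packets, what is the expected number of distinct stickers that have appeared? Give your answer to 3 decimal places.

31.106

For each sticker, P(seen in 56 packets) = 1 - (41/42)^56 = 0.7406.
By linearity of expectation, E[distinct seen] = 42·(1 - (41/42)^56) = 31.1061.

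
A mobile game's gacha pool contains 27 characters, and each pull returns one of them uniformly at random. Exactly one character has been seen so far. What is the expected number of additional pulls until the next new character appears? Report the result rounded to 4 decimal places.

The number of pulls until the next new character is geometric with success probability 26/27, so its mean is 27/26.
E = 27/26 = 1.03846.

1.0385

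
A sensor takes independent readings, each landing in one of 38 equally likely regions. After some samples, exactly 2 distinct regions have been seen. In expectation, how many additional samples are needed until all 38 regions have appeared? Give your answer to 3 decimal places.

From k distinct to k+1 distinct takes on average 38/(38-k) samples.
Sum over k = 2,...,37: E = 38/36 + 38/35 + 38/34 + ... + 38/2 + 38/1 = 158.6332.

158.633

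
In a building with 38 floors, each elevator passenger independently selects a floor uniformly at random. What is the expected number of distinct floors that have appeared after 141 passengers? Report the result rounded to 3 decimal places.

For each floor, P(seen in 141 passengers) = 1 - (37/38)^141 = 0.9767.
By linearity of expectation, E[distinct seen] = 38·(1 - (37/38)^141) = 37.1154.

37.115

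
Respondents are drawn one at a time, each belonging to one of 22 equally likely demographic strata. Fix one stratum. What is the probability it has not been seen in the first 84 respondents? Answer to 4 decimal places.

Each respondent misses the fixed stratum with probability (22-1)/22 = 21/22, independently.
P(still missing after 84) = (21/22)^84 = 0.02009.

0.0201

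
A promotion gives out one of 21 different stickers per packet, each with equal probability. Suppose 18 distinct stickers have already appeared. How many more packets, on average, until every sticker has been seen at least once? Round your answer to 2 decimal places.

38.50

The wait to go from k to k+1 distinct stickers is geometric with mean 21/(21-k).
Sum over k = 18,...,20: E = 21/3 + 21/2 + 21/1 = 38.500.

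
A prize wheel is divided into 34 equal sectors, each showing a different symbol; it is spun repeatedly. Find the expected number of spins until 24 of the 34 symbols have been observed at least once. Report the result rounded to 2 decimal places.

40.43

Going from k to k+1 distinct takes a geometric number of spins with mean 34/(34-k).
Sum over k = 0,...,23: E = 34/34 + 34/33 + 34/32 + ... + 34/12 + 34/11 = 40.434.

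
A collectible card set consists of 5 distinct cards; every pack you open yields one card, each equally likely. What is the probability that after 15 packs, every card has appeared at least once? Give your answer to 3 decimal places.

Let A_i be the event that card i is missing after 15 packs. By inclusion–exclusion on the A_i,
P(all seen) = Σ_{j=0}^{5} (-1)^j C(5,j)((5-j)/5)^15
= 1.0000 - 0.1759 + 0.0047 - 0.0000 + 0.0000 - 0.0000
= 0.8288.

0.829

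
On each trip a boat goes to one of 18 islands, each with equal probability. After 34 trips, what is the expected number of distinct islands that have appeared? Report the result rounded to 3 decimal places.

15.422

For each island, P(seen in 34 trips) = 1 - (17/18)^34 = 0.8568.
By linearity of expectation, E[distinct seen] = 18·(1 - (17/18)^34) = 15.4221.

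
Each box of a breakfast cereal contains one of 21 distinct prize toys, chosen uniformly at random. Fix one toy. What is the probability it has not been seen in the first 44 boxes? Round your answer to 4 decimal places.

On each box the fixed toy fails to appear with probability 20/21.
P(still missing after 44) = (20/21)^44 = 0.11686.

0.1169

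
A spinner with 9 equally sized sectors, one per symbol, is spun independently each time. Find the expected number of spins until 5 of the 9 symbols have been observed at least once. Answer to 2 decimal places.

6.71

With k distinct symbols already seen, the next new one arrives after an expected 9/(9-k) spins.
Sum over k = 0,...,4: E = 9/9 + 9/8 + 9/7 + 9/6 + 9/5 = 6.711.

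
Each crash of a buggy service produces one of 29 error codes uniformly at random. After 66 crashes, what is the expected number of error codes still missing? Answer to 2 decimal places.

2.86

For each error code, P(unseen after 66) = (28/29)^66 = 0.099.
By linearity of expectation, E[unseen] = 29·(28/29)^66 = 2.861.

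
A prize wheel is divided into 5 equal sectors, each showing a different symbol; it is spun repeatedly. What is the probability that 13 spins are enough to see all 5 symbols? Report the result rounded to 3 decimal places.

By inclusion–exclusion over which symbols are missing,
P(all seen) = Σ_{j=0}^{5} (-1)^j C(5,j)((5-j)/5)^13
= 1.0000 - 0.2749 + 0.0131 - 0.0001 + 0.0000 - 0.0000
= 0.7381.

0.738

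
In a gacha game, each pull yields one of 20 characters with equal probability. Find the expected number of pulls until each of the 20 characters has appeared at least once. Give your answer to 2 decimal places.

71.95

Split into phases: going from k distinct to k+1 distinct takes on average 20/(20-k) pulls.
E[T] = 20/20 + 20/19 + 20/18 + ... + 20/2 + 20/1 = 20·H_{20}.
H_{20} = 3.598, so E[T] = 71.955.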